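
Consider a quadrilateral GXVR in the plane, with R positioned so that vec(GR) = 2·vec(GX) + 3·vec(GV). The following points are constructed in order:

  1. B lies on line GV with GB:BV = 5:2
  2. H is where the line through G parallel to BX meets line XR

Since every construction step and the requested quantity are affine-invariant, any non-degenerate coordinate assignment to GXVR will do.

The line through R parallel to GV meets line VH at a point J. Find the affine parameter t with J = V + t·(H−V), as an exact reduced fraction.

Choose coordinates G = (0, 0), X = (1, 0), V = (0, 1), R = (2, 3).
1. B lies on line GV with GB:BV = 5:2 ⇒ B = (0, 5/7)
2. H is where the line through G parallel to BX meets line XR ⇒ H = (21/26, -15/26)
through R parallel to GV: direction (0, 1); meets VH at J = (2, -61/21)
J = V + t·(H−V) with t = 52/21

t = 52/21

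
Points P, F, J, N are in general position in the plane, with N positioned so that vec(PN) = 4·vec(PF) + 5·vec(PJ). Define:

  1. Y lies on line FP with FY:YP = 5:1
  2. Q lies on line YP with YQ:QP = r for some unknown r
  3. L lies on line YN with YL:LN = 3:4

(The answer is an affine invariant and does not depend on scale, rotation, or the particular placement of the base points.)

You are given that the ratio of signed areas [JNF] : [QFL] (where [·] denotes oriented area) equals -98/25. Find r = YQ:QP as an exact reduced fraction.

r = 5/2

Choose coordinates P = (0, 0), F = (1, 0), J = (0, 1), N = (4, 5).
1. Y lies on line FP with FY:YP = 5:1 ⇒ Y = (1/6, 0)
2. With YQ:QP = r, write λ = r/(r+1) so Q = Y + λ·(P−Y); Q is affine-linear in λ
3. L lies on line YN with YL:LN = 3:4 ⇒ L = (38/21, 15/7)
Every point depending on Q is an affine combination of Q and λ-independent points, so each such coordinate is linear in λ; the λ² term in each signed area is a multiple of (P−Y)×(P−Y) = 0, so 2·[JNF] and 2·[QFL] are each linear in λ. Evaluating at λ=0 and λ=1:
  2·[JNF] = -8,   2·[QFL] = 5/14·λ + 25/14
So [JNF]:[QFL] = (-8) / (5/14·λ + 25/14). Setting this equal to -98/25:
  -8 = -98/25·(5/14·λ + 25/14)  ⇒  λ = 5/7
Then r = λ/(1−λ) = (5/7)/(2/7) = 5/2. Check: with r = 5/2, Q = (1/21, 0) and [JNF]:[QFL] = -98/25 as required.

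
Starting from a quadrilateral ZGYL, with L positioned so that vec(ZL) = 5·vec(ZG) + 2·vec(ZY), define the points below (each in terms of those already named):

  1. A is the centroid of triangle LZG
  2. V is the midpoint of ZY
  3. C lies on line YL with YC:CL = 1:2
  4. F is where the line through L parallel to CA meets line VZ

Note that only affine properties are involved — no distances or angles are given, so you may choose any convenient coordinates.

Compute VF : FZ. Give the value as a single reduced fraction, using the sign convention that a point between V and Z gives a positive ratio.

Assign Z = (0, 0), G = (1, 0), Y = (0, 1), L = (5, 2) — the answer is frame-independent, so this choice is without loss of generality.
1. A is the centroid of triangle LZG ⇒ A = (2, 2/3)
2. V is the midpoint of ZY ⇒ V = (0, 1/2)
3. C lies on line YL with YC:CL = 1:2 ⇒ C = (5/3, 4/3)
4. F is where the line through L parallel to CA meets line VZ ⇒ F = (0, 12)
F = V + t·(Z−V) with t = -23, so VF:FZ = t:(1−t) = -23:24

VF:FZ = -23/24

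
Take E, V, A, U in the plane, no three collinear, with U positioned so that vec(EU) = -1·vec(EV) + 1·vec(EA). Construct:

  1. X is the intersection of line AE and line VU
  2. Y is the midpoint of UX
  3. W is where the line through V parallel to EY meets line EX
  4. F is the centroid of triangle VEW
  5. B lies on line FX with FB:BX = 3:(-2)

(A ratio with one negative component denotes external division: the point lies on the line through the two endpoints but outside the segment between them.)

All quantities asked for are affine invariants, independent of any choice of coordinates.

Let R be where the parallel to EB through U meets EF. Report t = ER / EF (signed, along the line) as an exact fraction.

Set E = (0, 0), V = (1, 0), A = (0, 1), U = (-1, 1); any affine frame gives the same invariant.
1. X is the intersection of line AE and line VU ⇒ X = (0, 1/2)
2. Y is the midpoint of UX ⇒ Y = (-1/2, 3/4)
3. W is where the line through V parallel to EY meets line EX ⇒ W = (0, 3/2)
4. F is the centroid of triangle VEW ⇒ F = (1/3, 1/2)
5. B lies on line FX with FB:BX = 3:(-2) ⇒ B = (-2/3, 1/2)
through U parallel to EB: direction (-2/3, 1/2); meets EF at R = (1/9, 1/6)
R = E + t·(F−E) with t = 1/3

t = 1/3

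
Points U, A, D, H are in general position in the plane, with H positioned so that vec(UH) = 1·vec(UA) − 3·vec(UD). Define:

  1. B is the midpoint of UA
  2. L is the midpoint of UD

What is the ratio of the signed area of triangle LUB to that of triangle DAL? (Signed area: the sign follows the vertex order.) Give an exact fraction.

[LUB]:[DAL] = -1/2

Choose coordinates U = (0, 0), A = (1, 0), D = (0, 1), H = (1, -3).
1. B is the midpoint of UA ⇒ B = (1/2, 0)
2. L is the midpoint of UD ⇒ L = (0, 1/2)
2·[LUB] = 1/4, 2·[DAL] = -1/2
[LUB]:[DAL] = 1/4:-1/2 = -1/2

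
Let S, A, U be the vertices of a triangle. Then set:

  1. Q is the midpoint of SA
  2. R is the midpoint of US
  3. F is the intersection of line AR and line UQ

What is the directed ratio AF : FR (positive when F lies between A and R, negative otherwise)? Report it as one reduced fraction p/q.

Work in coordinates with S = (0, 0), A = (1, 0), U = (0, 1).
1. Q is the midpoint of SA ⇒ Q = (1/2, 0)
2. R is the midpoint of US ⇒ R = (0, 1/2)
3. F is the intersection of line AR and line UQ ⇒ F = (1/3, 1/3)
F = A + t·(R−A) with t = 2/3, so AF:FR = t:(1−t) = 2/3:1/3

AF:FR = 2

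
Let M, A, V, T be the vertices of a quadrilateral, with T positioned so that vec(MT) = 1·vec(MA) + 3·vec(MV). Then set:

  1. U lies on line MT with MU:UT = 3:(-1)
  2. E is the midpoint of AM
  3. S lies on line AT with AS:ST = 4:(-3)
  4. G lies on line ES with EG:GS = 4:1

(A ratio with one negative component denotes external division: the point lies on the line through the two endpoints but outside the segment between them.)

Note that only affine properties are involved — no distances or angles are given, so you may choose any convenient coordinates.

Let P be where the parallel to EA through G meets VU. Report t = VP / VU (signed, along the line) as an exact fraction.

t = 86/35

Set M = (0, 0), A = (1, 0), V = (0, 1), T = (1, 3); any affine frame gives the same invariant.
1. U lies on line MT with MU:UT = 3:(-1) ⇒ U = (3/2, 9/2)
2. E is the midpoint of AM ⇒ E = (1/2, 0)
3. S lies on line AT with AS:ST = 4:(-3) ⇒ S = (1, 12)
4. G lies on line ES with EG:GS = 4:1 ⇒ G = (9/10, 48/5)
through G parallel to EA: direction (1/2, 0); meets VU at P = (129/35, 48/5)
P = V + t·(U−V) with t = 86/35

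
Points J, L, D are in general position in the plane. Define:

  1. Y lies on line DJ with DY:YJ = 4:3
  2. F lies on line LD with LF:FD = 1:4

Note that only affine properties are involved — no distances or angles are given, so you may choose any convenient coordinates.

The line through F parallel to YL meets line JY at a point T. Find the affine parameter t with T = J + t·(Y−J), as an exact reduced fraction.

Assign J = (0, 0), L = (1, 0), D = (0, 1) — the answer is frame-independent, so this choice is without loss of generality.
1. Y lies on line DJ with DY:YJ = 4:3 ⇒ Y = (0, 3/7)
2. F lies on line LD with LF:FD = 1:4 ⇒ F = (4/5, 1/5)
through F parallel to YL: direction (1, -3/7); meets JY at T = (0, 19/35)
T = J + t·(Y−J) with t = 19/15

t = 19/15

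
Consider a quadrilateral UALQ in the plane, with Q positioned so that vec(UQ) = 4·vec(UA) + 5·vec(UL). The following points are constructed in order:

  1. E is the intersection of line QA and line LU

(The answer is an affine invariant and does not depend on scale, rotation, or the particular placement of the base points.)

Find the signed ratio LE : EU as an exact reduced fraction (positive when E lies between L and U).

Assign U = (0, 0), A = (1, 0), L = (0, 1), Q = (4, 5) — the answer is frame-independent, so this choice is without loss of generality.
1. E is the intersection of line QA and line LU ⇒ E = (0, -5/3)
E = L + t·(U−L) with t = 8/3, so LE:EU = t:(1−t) = 8/3:-5/3

LE:EU = -8/5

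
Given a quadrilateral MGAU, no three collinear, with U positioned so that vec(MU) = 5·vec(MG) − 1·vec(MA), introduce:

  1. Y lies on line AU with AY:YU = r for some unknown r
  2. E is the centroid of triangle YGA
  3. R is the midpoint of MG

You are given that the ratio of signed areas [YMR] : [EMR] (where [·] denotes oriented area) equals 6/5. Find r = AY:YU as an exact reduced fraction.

r = 1/5

Assign M = (0, 0), G = (1, 0), A = (0, 1), U = (5, -1) — the answer is frame-independent, so this choice is without loss of generality.
1. With AY:YU = r, write λ = r/(r+1) so Y = A + λ·(U−A); Y is affine-linear in λ
2. E is the centroid of triangle YGA ⇒ E is an affine combination of earlier points and hence also affine-linear in λ
3. R is the midpoint of MG ⇒ R = (1/2, 0)
Every point depending on Y is an affine combination of Y and λ-independent points, so each such coordinate is linear in λ; the λ² term in each signed area is a multiple of (U−A)×(U−A) = 0, so 2·[YMR] and 2·[EMR] are each linear in λ. Evaluating at λ=0 and λ=1:
  2·[YMR] = −λ + 1/2,   2·[EMR] = -1/3·λ + 1/3
So [YMR]:[EMR] = (−λ + 1/2) / (-1/3·λ + 1/3). Setting this equal to 6/5:
  −λ + 1/2 = 6/5·(-1/3·λ + 1/3)  ⇒  λ = 1/6
Then r = λ/(1−λ) = (1/6)/(5/6) = 1/5. Check: with r = 1/5, Y = (5/6, 2/3) and [YMR]:[EMR] = 6/5 as required.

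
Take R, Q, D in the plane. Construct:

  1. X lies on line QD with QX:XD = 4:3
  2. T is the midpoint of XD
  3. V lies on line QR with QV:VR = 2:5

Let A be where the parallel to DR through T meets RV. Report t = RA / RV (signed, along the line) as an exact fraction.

Set R = (0, 0), Q = (1, 0), D = (0, 1); any affine frame gives the same invariant.
1. X lies on line QD with QX:XD = 4:3 ⇒ X = (3/7, 4/7)
2. T is the midpoint of XD ⇒ T = (3/14, 11/14)
3. V lies on line QR with QV:VR = 2:5 ⇒ V = (5/7, 0)
through T parallel to DR: direction (0, -1); meets RV at A = (3/14, 0)
A = R + t·(V−R) with t = 3/10

t = 3/10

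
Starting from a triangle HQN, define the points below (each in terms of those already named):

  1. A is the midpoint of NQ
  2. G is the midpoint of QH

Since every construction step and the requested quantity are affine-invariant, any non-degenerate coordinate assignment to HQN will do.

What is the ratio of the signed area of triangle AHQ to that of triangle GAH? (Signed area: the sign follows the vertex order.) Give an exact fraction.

[AHQ]:[GAH] = 2

Set H = (0, 0), Q = (1, 0), N = (0, 1); any affine frame gives the same invariant.
1. A is the midpoint of NQ ⇒ A = (1/2, 1/2)
2. G is the midpoint of QH ⇒ G = (1/2, 0)
2·[AHQ] = 1/2, 2·[GAH] = 1/4
[AHQ]:[GAH] = 1/2:1/4 = 2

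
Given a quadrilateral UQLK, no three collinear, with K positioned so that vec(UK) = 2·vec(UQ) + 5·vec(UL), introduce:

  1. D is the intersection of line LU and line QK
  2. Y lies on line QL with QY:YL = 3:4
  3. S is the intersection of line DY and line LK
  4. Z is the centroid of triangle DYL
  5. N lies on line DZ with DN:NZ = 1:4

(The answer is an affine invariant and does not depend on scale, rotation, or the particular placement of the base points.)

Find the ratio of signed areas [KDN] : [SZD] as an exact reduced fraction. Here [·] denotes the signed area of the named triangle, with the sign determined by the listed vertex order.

Set U = (0, 0), Q = (1, 0), L = (0, 1), K = (2, 5); any affine frame gives the same invariant.
1. D is the intersection of line LU and line QK ⇒ D = (0, -5)
2. Y lies on line QL with QY:YL = 3:4 ⇒ Y = (4/7, 3/7)
3. S is the intersection of line DY and line LK ⇒ S = (4/5, 13/5)
4. Z is the centroid of triangle DYL ⇒ Z = (4/21, -25/21)
5. N lies on line DZ with DN:NZ = 1:4 ⇒ N = (4/105, -89/21)
2·[KDN] = -8/7, 2·[SZD] = 8/5
[KDN]:[SZD] = -8/7:8/5 = -5/7

[KDN]:[SZD] = -5/7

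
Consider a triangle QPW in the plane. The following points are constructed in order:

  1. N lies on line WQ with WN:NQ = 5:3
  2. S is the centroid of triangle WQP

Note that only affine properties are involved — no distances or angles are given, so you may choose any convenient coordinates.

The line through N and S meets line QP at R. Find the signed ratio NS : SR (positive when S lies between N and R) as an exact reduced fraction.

Assign Q = (0, 0), P = (1, 0), W = (0, 1) — the answer is frame-independent, so this choice is without loss of generality.
1. N lies on line WQ with WN:NQ = 5:3 ⇒ N = (0, 3/8)
2. S is the centroid of triangle WQP ⇒ S = (1/3, 1/3)
line NS meets QP at R = (3, 0)
S = N + t·(R−N) with t = 1/9, so NS:SR = 1/9:8/9

NS:SR = 1/8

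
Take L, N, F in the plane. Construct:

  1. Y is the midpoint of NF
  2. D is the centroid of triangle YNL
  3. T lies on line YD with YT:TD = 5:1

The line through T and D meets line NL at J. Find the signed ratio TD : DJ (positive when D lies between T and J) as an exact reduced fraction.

Assign L = (0, 0), N = (1, 0), F = (0, 1) — the answer is frame-independent, so this choice is without loss of generality.
1. Y is the midpoint of NF ⇒ Y = (1/2, 1/2)
2. D is the centroid of triangle YNL ⇒ D = (1/2, 1/6)
3. T lies on line YD with YT:TD = 5:1 ⇒ T = (1/2, 2/9)
line TD meets NL at J = (1/2, 0)
D = T + t·(J−T) with t = 1/4, so TD:DJ = 1/4:3/4

TD:DJ = 1/3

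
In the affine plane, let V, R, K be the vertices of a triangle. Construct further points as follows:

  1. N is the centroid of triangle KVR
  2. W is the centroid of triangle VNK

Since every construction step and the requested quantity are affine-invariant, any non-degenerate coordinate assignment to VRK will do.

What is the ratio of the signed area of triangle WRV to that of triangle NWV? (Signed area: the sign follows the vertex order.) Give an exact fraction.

Set V = (0, 0), R = (1, 0), K = (0, 1); any affine frame gives the same invariant.
1. N is the centroid of triangle KVR ⇒ N = (1/3, 1/3)
2. W is the centroid of triangle VNK ⇒ W = (1/9, 4/9)
2·[WRV] = -4/9, 2·[NWV] = 1/9
[WRV]:[NWV] = -4/9:1/9 = -4

[WRV]:[NWV] = -4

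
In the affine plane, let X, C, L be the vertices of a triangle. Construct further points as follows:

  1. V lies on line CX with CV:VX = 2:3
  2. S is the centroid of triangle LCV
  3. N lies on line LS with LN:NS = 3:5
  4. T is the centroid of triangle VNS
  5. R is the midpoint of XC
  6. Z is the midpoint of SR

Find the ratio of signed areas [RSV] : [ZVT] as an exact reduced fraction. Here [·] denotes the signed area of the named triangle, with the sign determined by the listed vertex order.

Set X = (0, 0), C = (1, 0), L = (0, 1); any affine frame gives the same invariant.
1. V lies on line CX with CV:VX = 2:3 ⇒ V = (3/5, 0)
2. S is the centroid of triangle LCV ⇒ S = (8/15, 1/3)
3. N lies on line LS with LN:NS = 3:5 ⇒ N = (1/5, 3/4)
4. T is the centroid of triangle VNS ⇒ T = (4/9, 13/36)
5. R is the midpoint of XC ⇒ R = (1/2, 0)
6. Z is the midpoint of SR ⇒ Z = (31/60, 1/6)
2·[RSV] = -1/30, 2·[ZVT] = 1/240
[RSV]:[ZVT] = -1/30:1/240 = -8

[RSV]:[ZVT] = -8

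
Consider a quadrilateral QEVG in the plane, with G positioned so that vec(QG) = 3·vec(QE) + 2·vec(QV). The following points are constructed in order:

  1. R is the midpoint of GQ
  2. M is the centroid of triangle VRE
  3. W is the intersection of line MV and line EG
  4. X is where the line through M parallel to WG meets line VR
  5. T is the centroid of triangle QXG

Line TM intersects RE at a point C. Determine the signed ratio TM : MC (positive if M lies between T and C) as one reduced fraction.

Choose coordinates Q = (0, 0), E = (1, 0), V = (0, 1), G = (3, 2).
1. R is the midpoint of GQ ⇒ R = (3/2, 1)
2. M is the centroid of triangle VRE ⇒ M = (5/6, 2/3)
3. W is the intersection of line MV and line EG ⇒ W = (10/7, 3/7)
4. X is where the line through M parallel to WG meets line VR ⇒ X = (7/6, 1)
5. T is the centroid of triangle QXG ⇒ T = (25/18, 1)
line TM meets RE at C = (65/42, 23/21)
M = T + t·(C−T) with t = -7/2, so TM:MC = -7/2:9/2

TM:MC = -7/9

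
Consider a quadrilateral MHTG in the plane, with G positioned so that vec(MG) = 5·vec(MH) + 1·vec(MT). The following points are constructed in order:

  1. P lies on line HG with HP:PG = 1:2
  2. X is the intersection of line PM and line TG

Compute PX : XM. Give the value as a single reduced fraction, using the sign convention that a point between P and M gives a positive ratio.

Work in coordinates with M = (0, 0), H = (1, 0), T = (0, 1), G = (5, 1).
1. P lies on line HG with HP:PG = 1:2 ⇒ P = (7/3, 1/3)
2. X is the intersection of line PM and line TG ⇒ X = (7, 1)
X = P + t·(M−P) with t = -2, so PX:XM = t:(1−t) = -2:3

PX:XM = -2/3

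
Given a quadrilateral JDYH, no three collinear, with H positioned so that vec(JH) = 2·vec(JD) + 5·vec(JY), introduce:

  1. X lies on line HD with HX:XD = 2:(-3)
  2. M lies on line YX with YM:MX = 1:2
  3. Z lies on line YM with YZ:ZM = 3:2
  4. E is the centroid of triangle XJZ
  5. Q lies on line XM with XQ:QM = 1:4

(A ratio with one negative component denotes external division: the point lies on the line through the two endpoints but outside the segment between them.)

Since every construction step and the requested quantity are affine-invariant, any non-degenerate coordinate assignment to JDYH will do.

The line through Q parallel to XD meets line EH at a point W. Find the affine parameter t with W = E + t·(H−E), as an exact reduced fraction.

t = 37/49

Set J = (0, 0), D = (1, 0), Y = (0, 1), H = (2, 5); any affine frame gives the same invariant.
1. X lies on line HD with HX:XD = 2:(-3) ⇒ X = (4, 15)
2. M lies on line YX with YM:MX = 1:2 ⇒ M = (4/3, 17/3)
3. Z lies on line YM with YZ:ZM = 3:2 ⇒ Z = (4/5, 19/5)
4. E is the centroid of triangle XJZ ⇒ E = (8/5, 94/15)
5. Q lies on line XM with XQ:QM = 1:4 ⇒ Q = (52/15, 197/15)
through Q parallel to XD: direction (-3, -15); meets EH at W = (466/245, 1301/245)
W = E + t·(H−E) with t = 37/49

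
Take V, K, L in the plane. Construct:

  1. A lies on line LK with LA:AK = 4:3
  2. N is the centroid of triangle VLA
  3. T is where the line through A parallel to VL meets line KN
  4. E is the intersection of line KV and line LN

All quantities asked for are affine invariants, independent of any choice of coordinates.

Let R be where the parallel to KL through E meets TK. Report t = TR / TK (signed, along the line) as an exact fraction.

t = -86/33

Choose coordinates V = (0, 0), K = (1, 0), L = (0, 1).
1. A lies on line LK with LA:AK = 4:3 ⇒ A = (4/7, 3/7)
2. N is the centroid of triangle VLA ⇒ N = (4/21, 10/21)
3. T is where the line through A parallel to VL meets line KN ⇒ T = (4/7, 30/119)
4. E is the intersection of line KV and line LN ⇒ E = (4/11, 0)
through E parallel to KL: direction (-1, 1); meets TK at R = (-6/11, 10/11)
R = T + t·(K−T) with t = -86/33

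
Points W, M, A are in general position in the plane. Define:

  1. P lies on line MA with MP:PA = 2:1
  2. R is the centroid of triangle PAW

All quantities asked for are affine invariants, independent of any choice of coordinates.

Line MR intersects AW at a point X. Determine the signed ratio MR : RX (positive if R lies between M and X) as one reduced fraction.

Set W = (0, 0), M = (1, 0), A = (0, 1); any affine frame gives the same invariant.
1. P lies on line MA with MP:PA = 2:1 ⇒ P = (1/3, 2/3)
2. R is the centroid of triangle PAW ⇒ R = (1/9, 5/9)
line MR meets AW at X = (0, 5/8)
R = M + t·(X−M) with t = 8/9, so MR:RX = 8/9:1/9

MR:RX = 8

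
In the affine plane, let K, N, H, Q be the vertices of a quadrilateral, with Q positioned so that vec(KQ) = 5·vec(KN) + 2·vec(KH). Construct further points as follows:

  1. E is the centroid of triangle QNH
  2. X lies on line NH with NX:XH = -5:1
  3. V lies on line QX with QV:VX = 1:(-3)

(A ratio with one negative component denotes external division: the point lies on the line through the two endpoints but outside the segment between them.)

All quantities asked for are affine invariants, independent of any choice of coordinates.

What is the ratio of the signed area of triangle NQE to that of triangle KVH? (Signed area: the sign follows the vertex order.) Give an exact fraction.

[NQE]:[KVH] = 16/61

Assign K = (0, 0), N = (1, 0), H = (0, 1), Q = (5, 2) — the answer is frame-independent, so this choice is without loss of generality.
1. E is the centroid of triangle QNH ⇒ E = (2, 1)
2. X lies on line NH with NX:XH = -5:1 ⇒ X = (-1/4, 5/4)
3. V lies on line QX with QV:VX = 1:(-3) ⇒ V = (61/8, 19/8)
2·[NQE] = 2, 2·[KVH] = 61/8
[NQE]:[KVH] = 2:61/8 = 16/61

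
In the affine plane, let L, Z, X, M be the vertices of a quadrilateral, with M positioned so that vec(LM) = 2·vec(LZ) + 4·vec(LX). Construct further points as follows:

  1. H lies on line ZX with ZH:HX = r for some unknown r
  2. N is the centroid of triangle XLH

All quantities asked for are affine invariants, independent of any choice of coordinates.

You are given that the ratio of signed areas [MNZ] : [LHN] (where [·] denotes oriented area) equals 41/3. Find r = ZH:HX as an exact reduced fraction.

Set L = (0, 0), Z = (1, 0), X = (0, 1), M = (2, 4); any affine frame gives the same invariant.
1. With ZH:HX = r, write λ = r/(r+1) so H = Z + λ·(X−Z); H is affine-linear in λ
2. N is the centroid of triangle XLH ⇒ N is an affine combination of earlier points and hence also affine-linear in λ
Every point depending on H is an affine combination of H and λ-independent points, so each such coordinate is linear in λ; the λ² term in each signed area is a multiple of (X−Z)×(X−Z) = 0, so 2·[MNZ] and 2·[LHN] are each linear in λ. Evaluating at λ=0 and λ=1:
  2·[MNZ] = 5/3·λ + 3,   2·[LHN] = -1/3·λ + 1/3
So [MNZ]:[LHN] = (5/3·λ + 3) / (-1/3·λ + 1/3). Setting this equal to 41/3:
  5/3·λ + 3 = 41/3·(-1/3·λ + 1/3)  ⇒  λ = 1/4
Then r = λ/(1−λ) = (1/4)/(3/4) = 1/3. Check: with r = 1/3, H = (3/4, 1/4) and [MNZ]:[LHN] = 41/3 as required.

r = 1/3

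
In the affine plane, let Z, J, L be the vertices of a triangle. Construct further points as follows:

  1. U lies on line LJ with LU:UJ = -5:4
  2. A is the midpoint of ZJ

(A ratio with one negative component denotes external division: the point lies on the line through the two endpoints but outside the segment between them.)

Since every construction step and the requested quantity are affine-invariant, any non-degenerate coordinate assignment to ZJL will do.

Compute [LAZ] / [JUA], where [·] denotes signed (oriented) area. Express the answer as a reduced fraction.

[LAZ]:[JUA] = 1/4

Work in coordinates with Z = (0, 0), J = (1, 0), L = (0, 1).
1. U lies on line LJ with LU:UJ = -5:4 ⇒ U = (5, -4)
2. A is the midpoint of ZJ ⇒ A = (1/2, 0)
2·[LAZ] = -1/2, 2·[JUA] = -2
[LAZ]:[JUA] = -1/2:-2 = 1/4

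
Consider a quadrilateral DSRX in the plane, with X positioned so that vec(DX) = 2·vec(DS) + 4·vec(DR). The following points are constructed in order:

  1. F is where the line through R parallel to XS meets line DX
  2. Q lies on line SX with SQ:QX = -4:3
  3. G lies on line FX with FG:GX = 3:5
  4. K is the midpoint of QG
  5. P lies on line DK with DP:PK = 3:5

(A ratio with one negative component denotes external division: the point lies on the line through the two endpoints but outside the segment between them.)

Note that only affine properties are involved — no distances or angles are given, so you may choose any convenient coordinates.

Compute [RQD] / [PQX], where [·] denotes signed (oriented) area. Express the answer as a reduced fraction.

Set D = (0, 0), S = (1, 0), R = (0, 1), X = (2, 4); any affine frame gives the same invariant.
1. F is where the line through R parallel to XS meets line DX ⇒ F = (-1/2, -1)
2. Q lies on line SX with SQ:QX = -4:3 ⇒ Q = (5, 16)
3. G lies on line FX with FG:GX = 3:5 ⇒ G = (7/16, 7/8)
4. K is the midpoint of QG ⇒ K = (87/32, 135/16)
5. P lies on line DK with DP:PK = 3:5 ⇒ P = (261/256, 405/128)
2·[RQD] = -5, 2·[PQX] = -1185/128
[RQD]:[PQX] = -5:-1185/128 = 128/237

[RQD]:[PQX] = 128/237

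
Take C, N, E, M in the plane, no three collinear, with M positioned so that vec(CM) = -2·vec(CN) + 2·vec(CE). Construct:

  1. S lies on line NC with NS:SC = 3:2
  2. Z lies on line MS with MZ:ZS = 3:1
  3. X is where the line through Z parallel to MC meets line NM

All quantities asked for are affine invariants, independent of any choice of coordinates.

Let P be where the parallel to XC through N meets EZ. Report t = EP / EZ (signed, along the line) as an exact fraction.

Work in coordinates with C = (0, 0), N = (1, 0), E = (0, 1), M = (-2, 2).
1. S lies on line NC with NS:SC = 3:2 ⇒ S = (2/5, 0)
2. Z lies on line MS with MZ:ZS = 3:1 ⇒ Z = (-1/5, 1/2)
3. X is where the line through Z parallel to MC meets line NM ⇒ X = (-11/10, 7/5)
through N parallel to XC: direction (11/10, -7/5); meets EZ at P = (6/83, 98/83)
P = E + t·(Z−E) with t = -30/83

t = -30/83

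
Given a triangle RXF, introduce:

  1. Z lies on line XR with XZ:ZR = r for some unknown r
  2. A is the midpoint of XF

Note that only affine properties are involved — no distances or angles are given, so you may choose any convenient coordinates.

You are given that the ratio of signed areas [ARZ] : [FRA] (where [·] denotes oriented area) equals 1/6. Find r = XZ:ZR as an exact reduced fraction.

r = 5

Assign R = (0, 0), X = (1, 0), F = (0, 1) — the answer is frame-independent, so this choice is without loss of generality.
1. With XZ:ZR = r, write λ = r/(r+1) so Z = X + λ·(R−X); Z is affine-linear in λ
2. A is the midpoint of XF ⇒ A = (1/2, 1/2)
Every point depending on Z is an affine combination of Z and λ-independent points, so each such coordinate is linear in λ; the λ² term in each signed area is a multiple of (R−X)×(R−X) = 0, so 2·[ARZ] and 2·[FRA] are each linear in λ. Evaluating at λ=0 and λ=1:
  2·[ARZ] = -1/2·λ + 1/2,   2·[FRA] = 1/2
So [ARZ]:[FRA] = (-1/2·λ + 1/2) / (1/2). Setting this equal to 1/6:
  -1/2·λ + 1/2 = 1/6·(1/2)  ⇒  λ = 5/6
Then r = λ/(1−λ) = (5/6)/(1/6) = 5. Check: with r = 5, Z = (1/6, 0) and [ARZ]:[FRA] = 1/6 as required.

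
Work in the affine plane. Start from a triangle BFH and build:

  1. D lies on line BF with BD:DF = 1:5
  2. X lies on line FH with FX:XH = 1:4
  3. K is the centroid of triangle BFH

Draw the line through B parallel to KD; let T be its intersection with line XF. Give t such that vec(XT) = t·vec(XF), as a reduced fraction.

Choose coordinates B = (0, 0), F = (1, 0), H = (0, 1).
1. D lies on line BF with BD:DF = 1:5 ⇒ D = (1/6, 0)
2. X lies on line FH with FX:XH = 1:4 ⇒ X = (4/5, 1/5)
3. K is the centroid of triangle BFH ⇒ K = (1/3, 1/3)
through B parallel to KD: direction (-1/6, -1/3); meets XF at T = (1/3, 2/3)
T = X + t·(F−X) with t = -7/3

t = -7/3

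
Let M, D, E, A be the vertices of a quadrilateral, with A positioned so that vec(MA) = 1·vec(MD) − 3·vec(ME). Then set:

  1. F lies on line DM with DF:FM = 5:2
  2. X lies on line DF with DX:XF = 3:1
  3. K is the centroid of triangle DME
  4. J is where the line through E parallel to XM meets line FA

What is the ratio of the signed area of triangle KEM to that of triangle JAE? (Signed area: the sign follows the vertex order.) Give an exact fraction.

Work in coordinates with M = (0, 0), D = (1, 0), E = (0, 1), A = (1, -3).
1. F lies on line DM with DF:FM = 5:2 ⇒ F = (2/7, 0)
2. X lies on line DF with DX:XF = 3:1 ⇒ X = (13/28, 0)
3. K is the centroid of triangle DME ⇒ K = (1/3, 1/3)
4. J is where the line through E parallel to XM meets line FA ⇒ J = (1/21, 1)
2·[KEM] = 1/3, 2·[JAE] = -4/21
[KEM]:[JAE] = 1/3:-4/21 = -7/4

[KEM]:[JAE] = -7/4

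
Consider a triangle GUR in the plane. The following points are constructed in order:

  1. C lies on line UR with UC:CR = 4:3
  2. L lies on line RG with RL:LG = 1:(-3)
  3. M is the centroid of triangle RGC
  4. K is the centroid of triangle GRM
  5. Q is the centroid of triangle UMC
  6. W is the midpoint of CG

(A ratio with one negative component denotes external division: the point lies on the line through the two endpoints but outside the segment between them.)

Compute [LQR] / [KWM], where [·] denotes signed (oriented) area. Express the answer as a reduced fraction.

[LQR]:[KWM] = -11

Assign G = (0, 0), U = (1, 0), R = (0, 1) — the answer is frame-independent, so this choice is without loss of generality.
1. C lies on line UR with UC:CR = 4:3 ⇒ C = (3/7, 4/7)
2. L lies on line RG with RL:LG = 1:(-3) ⇒ L = (0, 3/2)
3. M is the centroid of triangle RGC ⇒ M = (1/7, 11/21)
4. K is the centroid of triangle GRM ⇒ K = (1/21, 32/63)
5. Q is the centroid of triangle UMC ⇒ Q = (11/21, 23/63)
6. W is the midpoint of CG ⇒ W = (3/14, 2/7)
2·[LQR] = -11/42, 2·[KWM] = 1/42
[LQR]:[KWM] = -11/42:1/42 = -11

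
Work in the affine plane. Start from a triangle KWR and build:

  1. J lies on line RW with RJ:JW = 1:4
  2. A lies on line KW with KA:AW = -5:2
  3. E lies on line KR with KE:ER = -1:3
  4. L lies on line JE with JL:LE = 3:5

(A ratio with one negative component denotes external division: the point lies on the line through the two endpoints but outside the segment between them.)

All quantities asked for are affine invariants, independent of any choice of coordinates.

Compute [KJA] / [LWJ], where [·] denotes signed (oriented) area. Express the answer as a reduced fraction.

Work in coordinates with K = (0, 0), W = (1, 0), R = (0, 1).
1. J lies on line RW with RJ:JW = 1:4 ⇒ J = (1/5, 4/5)
2. A lies on line KW with KA:AW = -5:2 ⇒ A = (5/3, 0)
3. E lies on line KR with KE:ER = -1:3 ⇒ E = (0, -1/2)
4. L lies on line JE with JL:LE = 3:5 ⇒ L = (1/8, 5/16)
2·[KJA] = -4/3, 2·[LWJ] = 9/20
[KJA]:[LWJ] = -4/3:9/20 = -80/27

[KJA]:[LWJ] = -80/27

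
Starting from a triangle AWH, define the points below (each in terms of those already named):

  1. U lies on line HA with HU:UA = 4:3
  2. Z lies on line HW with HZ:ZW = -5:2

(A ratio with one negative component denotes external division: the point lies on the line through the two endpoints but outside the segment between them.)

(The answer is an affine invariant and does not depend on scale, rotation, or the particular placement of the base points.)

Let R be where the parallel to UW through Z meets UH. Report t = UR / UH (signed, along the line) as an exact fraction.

Work in coordinates with A = (0, 0), W = (1, 0), H = (0, 1).
1. U lies on line HA with HU:UA = 4:3 ⇒ U = (0, 3/7)
2. Z lies on line HW with HZ:ZW = -5:2 ⇒ Z = (5/3, -2/3)
through Z parallel to UW: direction (1, -3/7); meets UH at R = (0, 1/21)
R = U + t·(H−U) with t = -2/3

t = -2/3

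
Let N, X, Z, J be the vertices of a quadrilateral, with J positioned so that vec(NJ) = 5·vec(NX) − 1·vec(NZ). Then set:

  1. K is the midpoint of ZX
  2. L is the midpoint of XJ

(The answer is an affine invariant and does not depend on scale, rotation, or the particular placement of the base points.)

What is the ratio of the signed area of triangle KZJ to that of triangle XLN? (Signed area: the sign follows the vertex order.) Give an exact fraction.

[KZJ]:[XLN] = 3

Assign N = (0, 0), X = (1, 0), Z = (0, 1), J = (5, -1) — the answer is frame-independent, so this choice is without loss of generality.
1. K is the midpoint of ZX ⇒ K = (1/2, 1/2)
2. L is the midpoint of XJ ⇒ L = (3, -1/2)
2·[KZJ] = -3/2, 2·[XLN] = -1/2
[KZJ]:[XLN] = -3/2:-1/2 = 3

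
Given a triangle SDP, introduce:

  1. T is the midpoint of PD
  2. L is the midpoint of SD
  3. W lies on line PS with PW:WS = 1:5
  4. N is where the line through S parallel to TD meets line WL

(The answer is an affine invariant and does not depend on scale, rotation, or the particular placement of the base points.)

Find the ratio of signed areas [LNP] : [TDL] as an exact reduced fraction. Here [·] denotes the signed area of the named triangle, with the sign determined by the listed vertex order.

Work in coordinates with S = (0, 0), D = (1, 0), P = (0, 1).
1. T is the midpoint of PD ⇒ T = (1/2, 1/2)
2. L is the midpoint of SD ⇒ L = (1/2, 0)
3. W lies on line PS with PW:WS = 1:5 ⇒ W = (0, 5/6)
4. N is where the line through S parallel to TD meets line WL ⇒ N = (5/4, -5/4)
2·[LNP] = 1/8, 2·[TDL] = -1/4
[LNP]:[TDL] = 1/8:-1/4 = -1/2

[LNP]:[TDL] = -1/2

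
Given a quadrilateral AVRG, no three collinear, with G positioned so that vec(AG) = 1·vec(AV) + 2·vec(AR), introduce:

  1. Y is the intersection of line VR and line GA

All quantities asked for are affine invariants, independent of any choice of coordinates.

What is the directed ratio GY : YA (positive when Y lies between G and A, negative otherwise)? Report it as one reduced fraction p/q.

Choose coordinates A = (0, 0), V = (1, 0), R = (0, 1), G = (1, 2).
1. Y is the intersection of line VR and line GA ⇒ Y = (1/3, 2/3)
Y = G + t·(A−G) with t = 2/3, so GY:YA = t:(1−t) = 2/3:1/3

GY:YA = 2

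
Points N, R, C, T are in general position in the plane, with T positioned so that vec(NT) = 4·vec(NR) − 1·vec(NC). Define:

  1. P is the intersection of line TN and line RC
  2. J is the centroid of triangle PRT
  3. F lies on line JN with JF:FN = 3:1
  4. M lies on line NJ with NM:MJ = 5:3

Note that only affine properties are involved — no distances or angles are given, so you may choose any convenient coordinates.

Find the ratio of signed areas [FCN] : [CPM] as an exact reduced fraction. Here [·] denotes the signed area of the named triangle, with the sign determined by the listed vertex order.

Set N = (0, 0), R = (1, 0), C = (0, 1), T = (4, -1); any affine frame gives the same invariant.
1. P is the intersection of line TN and line RC ⇒ P = (4/3, -1/3)
2. J is the centroid of triangle PRT ⇒ J = (19/9, -4/9)
3. F lies on line JN with JF:FN = 3:1 ⇒ F = (19/36, -1/9)
4. M lies on line NJ with NM:MJ = 5:3 ⇒ M = (95/72, -5/18)
2·[FCN] = 19/36, 2·[CPM] = 1/18
[FCN]:[CPM] = 19/36:1/18 = 19/2

[FCN]:[CPM] = 19/2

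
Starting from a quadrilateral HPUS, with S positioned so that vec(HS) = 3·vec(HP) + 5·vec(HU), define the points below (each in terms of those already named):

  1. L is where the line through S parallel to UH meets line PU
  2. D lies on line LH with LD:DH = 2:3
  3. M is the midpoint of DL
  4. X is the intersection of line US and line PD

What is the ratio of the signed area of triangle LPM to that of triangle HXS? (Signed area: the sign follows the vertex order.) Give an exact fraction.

[LPM]:[HXS] = -17/120

Work in coordinates with H = (0, 0), P = (1, 0), U = (0, 1), S = (3, 5).
1. L is where the line through S parallel to UH meets line PU ⇒ L = (3, -2)
2. D lies on line LH with LD:DH = 2:3 ⇒ D = (9/5, -6/5)
3. M is the midpoint of DL ⇒ M = (12/5, -8/5)
4. X is the intersection of line US and line PD ⇒ X = (3/17, 21/17)
2·[LPM] = 2/5, 2·[HXS] = -48/17
[LPM]:[HXS] = 2/5:-48/17 = -17/120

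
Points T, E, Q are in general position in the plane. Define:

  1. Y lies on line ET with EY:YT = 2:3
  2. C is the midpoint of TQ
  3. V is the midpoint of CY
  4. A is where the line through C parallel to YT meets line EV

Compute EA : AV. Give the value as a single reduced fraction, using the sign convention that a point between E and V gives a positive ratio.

Assign T = (0, 0), E = (1, 0), Q = (0, 1) — the answer is frame-independent, so this choice is without loss of generality.
1. Y lies on line ET with EY:YT = 2:3 ⇒ Y = (3/5, 0)
2. C is the midpoint of TQ ⇒ C = (0, 1/2)
3. V is the midpoint of CY ⇒ V = (3/10, 1/4)
4. A is where the line through C parallel to YT meets line EV ⇒ A = (-2/5, 1/2)
A = E + t·(V−E) with t = 2, so EA:AV = t:(1−t) = 2:-1

EA:AV = -2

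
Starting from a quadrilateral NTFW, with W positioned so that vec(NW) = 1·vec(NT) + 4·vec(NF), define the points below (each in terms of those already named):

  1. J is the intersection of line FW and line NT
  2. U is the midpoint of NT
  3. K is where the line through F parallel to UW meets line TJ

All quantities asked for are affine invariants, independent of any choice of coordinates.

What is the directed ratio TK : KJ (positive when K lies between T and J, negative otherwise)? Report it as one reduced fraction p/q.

Assign N = (0, 0), T = (1, 0), F = (0, 1), W = (1, 4) — the answer is frame-independent, so this choice is without loss of generality.
1. J is the intersection of line FW and line NT ⇒ J = (-1/3, 0)
2. U is the midpoint of NT ⇒ U = (1/2, 0)
3. K is where the line through F parallel to UW meets line TJ ⇒ K = (-1/8, 0)
K = T + t·(J−T) with t = 27/32, so TK:KJ = t:(1−t) = 27/32:5/32

TK:KJ = 27/5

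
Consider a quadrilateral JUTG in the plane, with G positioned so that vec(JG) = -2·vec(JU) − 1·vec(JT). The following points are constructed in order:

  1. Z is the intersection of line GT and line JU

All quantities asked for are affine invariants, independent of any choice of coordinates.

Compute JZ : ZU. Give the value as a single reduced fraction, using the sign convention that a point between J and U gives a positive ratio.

JZ:ZU = -1/2

Assign J = (0, 0), U = (1, 0), T = (0, 1), G = (-2, -1) — the answer is frame-independent, so this choice is without loss of generality.
1. Z is the intersection of line GT and line JU ⇒ Z = (-1, 0)
Z = J + t·(U−J) with t = -1, so JZ:ZU = t:(1−t) = -1:2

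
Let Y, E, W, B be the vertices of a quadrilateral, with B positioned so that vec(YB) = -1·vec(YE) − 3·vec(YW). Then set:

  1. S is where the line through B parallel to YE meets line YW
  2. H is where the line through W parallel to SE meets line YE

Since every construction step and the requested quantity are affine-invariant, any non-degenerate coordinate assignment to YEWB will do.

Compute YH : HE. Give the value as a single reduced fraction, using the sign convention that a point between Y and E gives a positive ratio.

YH:HE = -1/4

Assign Y = (0, 0), E = (1, 0), W = (0, 1), B = (-1, -3) — the answer is frame-independent, so this choice is without loss of generality.
1. S is where the line through B parallel to YE meets line YW ⇒ S = (0, -3)
2. H is where the line through W parallel to SE meets line YE ⇒ H = (-1/3, 0)
H = Y + t·(E−Y) with t = -1/3, so YH:HE = t:(1−t) = -1/3:4/3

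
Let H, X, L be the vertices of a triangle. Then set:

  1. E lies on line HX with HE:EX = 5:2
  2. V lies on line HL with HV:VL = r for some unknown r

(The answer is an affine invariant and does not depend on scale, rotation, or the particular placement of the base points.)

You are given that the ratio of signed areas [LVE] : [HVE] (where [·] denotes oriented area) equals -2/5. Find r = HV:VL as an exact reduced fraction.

Work in coordinates with H = (0, 0), X = (1, 0), L = (0, 1).
1. E lies on line HX with HE:EX = 5:2 ⇒ E = (5/7, 0)
2. With HV:VL = r, write λ = r/(r+1) so V = H + λ·(L−H); V is affine-linear in λ
Every point depending on V is an affine combination of V and λ-independent points, so each such coordinate is linear in λ; the λ² term in each signed area is a multiple of (L−H)×(L−H) = 0, so 2·[LVE] and 2·[HVE] are each linear in λ. Evaluating at λ=0 and λ=1:
  2·[LVE] = -5/7·λ + 5/7,   2·[HVE] = -5/7·λ
So [LVE]:[HVE] = (-5/7·λ + 5/7) / (-5/7·λ). Setting this equal to -2/5:
  -5/7·λ + 5/7 = -2/5·(-5/7·λ)  ⇒  λ = 5/7
Then r = λ/(1−λ) = (5/7)/(2/7) = 5/2. Check: with r = 5/2, V = (0, 5/7) and [LVE]:[HVE] = -2/5 as required.

r = 5/2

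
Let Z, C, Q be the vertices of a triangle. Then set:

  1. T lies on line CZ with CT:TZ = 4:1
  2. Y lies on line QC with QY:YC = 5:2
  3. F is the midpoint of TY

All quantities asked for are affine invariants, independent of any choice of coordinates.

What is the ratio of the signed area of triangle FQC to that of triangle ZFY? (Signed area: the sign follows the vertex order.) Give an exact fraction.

[FQC]:[ZFY] = -14

Assign Z = (0, 0), C = (1, 0), Q = (0, 1) — the answer is frame-independent, so this choice is without loss of generality.
1. T lies on line CZ with CT:TZ = 4:1 ⇒ T = (1/5, 0)
2. Y lies on line QC with QY:YC = 5:2 ⇒ Y = (5/7, 2/7)
3. F is the midpoint of TY ⇒ F = (16/35, 1/7)
2·[FQC] = -2/5, 2·[ZFY] = 1/35
[FQC]:[ZFY] = -2/5:1/35 = -14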